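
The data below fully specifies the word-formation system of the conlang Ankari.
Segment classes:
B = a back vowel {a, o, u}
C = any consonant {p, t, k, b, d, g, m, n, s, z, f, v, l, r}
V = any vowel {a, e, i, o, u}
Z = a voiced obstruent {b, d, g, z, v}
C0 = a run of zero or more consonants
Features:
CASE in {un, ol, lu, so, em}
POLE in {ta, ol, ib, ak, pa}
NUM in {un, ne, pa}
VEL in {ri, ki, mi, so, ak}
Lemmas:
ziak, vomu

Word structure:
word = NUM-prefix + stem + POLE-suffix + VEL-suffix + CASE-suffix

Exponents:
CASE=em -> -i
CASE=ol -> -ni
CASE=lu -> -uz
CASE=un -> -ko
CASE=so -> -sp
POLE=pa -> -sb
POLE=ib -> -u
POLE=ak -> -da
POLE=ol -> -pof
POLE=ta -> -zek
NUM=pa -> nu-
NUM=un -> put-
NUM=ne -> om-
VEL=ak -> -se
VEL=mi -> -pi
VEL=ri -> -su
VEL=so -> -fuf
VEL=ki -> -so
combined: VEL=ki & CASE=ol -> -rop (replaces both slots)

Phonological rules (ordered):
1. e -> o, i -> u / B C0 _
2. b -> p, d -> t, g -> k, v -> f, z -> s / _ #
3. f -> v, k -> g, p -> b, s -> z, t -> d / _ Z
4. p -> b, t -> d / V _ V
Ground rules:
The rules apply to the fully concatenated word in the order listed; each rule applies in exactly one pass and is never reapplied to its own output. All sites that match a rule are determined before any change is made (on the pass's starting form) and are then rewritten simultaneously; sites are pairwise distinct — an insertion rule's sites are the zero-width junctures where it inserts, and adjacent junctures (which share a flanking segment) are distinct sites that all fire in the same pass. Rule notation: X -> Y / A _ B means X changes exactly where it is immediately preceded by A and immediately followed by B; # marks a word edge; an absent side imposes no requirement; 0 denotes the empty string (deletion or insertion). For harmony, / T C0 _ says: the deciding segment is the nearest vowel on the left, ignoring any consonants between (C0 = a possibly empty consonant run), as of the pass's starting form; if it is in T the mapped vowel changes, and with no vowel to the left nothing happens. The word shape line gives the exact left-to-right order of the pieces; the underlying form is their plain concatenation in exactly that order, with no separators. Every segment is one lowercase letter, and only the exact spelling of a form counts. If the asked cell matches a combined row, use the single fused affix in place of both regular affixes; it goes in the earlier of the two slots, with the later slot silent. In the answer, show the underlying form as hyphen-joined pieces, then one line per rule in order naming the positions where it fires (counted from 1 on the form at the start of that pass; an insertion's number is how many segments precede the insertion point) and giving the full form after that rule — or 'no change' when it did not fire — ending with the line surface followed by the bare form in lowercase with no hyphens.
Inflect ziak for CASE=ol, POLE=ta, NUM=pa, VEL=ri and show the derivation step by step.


underlying: nu-ziak-zek-su-ni
1. e -> o, i -> u / B C0 _: fires at position(s) 4, 8, 13: nuzuakzoksunu
2. b -> p, d -> t, g -> k, v -> f, z -> s / _ #: no change
3. f -> v, k -> g, p -> b, s -> z, t -> d / _ Z: fires at position(s) 6: nuzuagzoksunu
4. p -> b, t -> d / V _ V: no change
surface: nuzuagzoksunu


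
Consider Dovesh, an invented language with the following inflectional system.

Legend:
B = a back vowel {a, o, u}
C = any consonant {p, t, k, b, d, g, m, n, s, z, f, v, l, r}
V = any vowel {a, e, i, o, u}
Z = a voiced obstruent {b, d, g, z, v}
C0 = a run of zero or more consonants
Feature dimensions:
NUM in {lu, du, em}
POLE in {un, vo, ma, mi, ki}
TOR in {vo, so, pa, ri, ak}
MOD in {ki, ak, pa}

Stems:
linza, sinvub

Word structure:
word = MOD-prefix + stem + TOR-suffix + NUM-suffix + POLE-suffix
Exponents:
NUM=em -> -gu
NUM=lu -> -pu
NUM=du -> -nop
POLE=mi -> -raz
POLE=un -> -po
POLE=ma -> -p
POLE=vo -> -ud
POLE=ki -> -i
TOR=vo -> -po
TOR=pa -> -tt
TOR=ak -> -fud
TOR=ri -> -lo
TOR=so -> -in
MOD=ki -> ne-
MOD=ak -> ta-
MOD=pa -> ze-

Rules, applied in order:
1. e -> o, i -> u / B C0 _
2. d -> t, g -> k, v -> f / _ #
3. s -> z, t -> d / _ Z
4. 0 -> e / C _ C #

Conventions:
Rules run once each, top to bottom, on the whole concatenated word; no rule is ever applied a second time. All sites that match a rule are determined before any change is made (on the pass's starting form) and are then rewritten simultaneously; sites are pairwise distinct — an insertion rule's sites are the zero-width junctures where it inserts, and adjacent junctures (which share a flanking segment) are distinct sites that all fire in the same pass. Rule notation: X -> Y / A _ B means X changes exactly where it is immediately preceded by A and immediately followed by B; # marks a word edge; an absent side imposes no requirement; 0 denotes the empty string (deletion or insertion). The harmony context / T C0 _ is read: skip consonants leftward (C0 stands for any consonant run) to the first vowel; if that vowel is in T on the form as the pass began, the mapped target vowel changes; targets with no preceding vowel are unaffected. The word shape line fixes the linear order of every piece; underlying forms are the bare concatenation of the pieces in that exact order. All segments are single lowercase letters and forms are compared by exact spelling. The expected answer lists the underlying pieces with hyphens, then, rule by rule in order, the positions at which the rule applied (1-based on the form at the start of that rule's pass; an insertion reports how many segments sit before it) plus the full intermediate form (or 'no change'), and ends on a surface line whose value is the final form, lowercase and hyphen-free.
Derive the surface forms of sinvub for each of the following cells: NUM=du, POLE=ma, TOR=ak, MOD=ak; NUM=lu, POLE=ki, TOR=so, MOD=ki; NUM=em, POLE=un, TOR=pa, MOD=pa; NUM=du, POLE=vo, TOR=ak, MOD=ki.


cell NUM=du, POLE=ma, TOR=ak, MOD=ak:
underlying: ta-sinvub-fud-nop-p
1. e -> o, i -> u / B C0 _: fires at position(s) 4: tasunvubfudnopp
2. d -> t, g -> k, v -> f / _ #: no change
3. s -> z, t -> d / _ Z: no change
4. 0 -> e / C _ C #: inserts after position(s) 14: tasunvubfudnopep
surface: tasunvubfudnopep

cell NUM=lu, POLE=ki, TOR=so, MOD=ki:
underlying: ne-sinvub-in-pu-i
1. e -> o, i -> u / B C0 _: fires at position(s) 9, 13: nesinvubunpuu
2. d -> t, g -> k, v -> f / _ #: no change
3. s -> z, t -> d / _ Z: no change
4. 0 -> e / C _ C #: no change
surface: nesinvubunpuu

cell NUM=em, POLE=un, TOR=pa, MOD=pa:
underlying: ze-sinvub-tt-gu-po
1. e -> o, i -> u / B C0 _: no change
2. d -> t, g -> k, v -> f / _ #: no change
3. s -> z, t -> d / _ Z: fires at position(s) 10: zesinvubtdgupo
4. 0 -> e / C _ C #: no change
surface: zesinvubtdgupo

cell NUM=du, POLE=vo, TOR=ak, MOD=ki:
underlying: ne-sinvub-fud-nop-ud
1. e -> o, i -> u / B C0 _: no change
2. d -> t, g -> k, v -> f / _ #: fires at position(s) 16: nesinvubfudnoput
3. s -> z, t -> d / _ Z: no change
4. 0 -> e / C _ C #: no change
surface: nesinvubfudnoput


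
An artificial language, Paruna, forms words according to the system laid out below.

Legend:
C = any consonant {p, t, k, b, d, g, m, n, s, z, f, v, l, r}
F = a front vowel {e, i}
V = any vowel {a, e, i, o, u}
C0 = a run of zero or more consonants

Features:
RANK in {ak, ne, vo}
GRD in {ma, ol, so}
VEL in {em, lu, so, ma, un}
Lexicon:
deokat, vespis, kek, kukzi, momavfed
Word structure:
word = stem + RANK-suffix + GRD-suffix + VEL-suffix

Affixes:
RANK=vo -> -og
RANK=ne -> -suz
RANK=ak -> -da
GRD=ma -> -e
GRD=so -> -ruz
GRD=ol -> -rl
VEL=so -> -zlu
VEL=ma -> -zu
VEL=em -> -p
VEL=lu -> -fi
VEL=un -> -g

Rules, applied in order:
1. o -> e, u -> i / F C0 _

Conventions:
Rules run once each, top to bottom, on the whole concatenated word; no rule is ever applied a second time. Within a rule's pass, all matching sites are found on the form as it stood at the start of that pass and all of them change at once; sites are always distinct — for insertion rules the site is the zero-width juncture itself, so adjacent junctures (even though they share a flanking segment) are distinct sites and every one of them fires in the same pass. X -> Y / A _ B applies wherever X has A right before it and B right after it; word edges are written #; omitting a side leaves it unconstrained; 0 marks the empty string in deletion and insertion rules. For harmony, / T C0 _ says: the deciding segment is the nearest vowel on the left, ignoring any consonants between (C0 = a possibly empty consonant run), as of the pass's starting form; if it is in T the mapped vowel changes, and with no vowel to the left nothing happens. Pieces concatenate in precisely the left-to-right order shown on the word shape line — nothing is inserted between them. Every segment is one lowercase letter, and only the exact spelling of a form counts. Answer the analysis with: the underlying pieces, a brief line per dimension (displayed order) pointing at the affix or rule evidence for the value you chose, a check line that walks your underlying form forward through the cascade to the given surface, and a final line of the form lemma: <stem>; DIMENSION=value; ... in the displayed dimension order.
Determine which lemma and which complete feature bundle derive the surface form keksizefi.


underlying: kek-suz-e-fi
RANK=ne - signalled by the affix -suz
GRD=ma - signalled by the affix -e
VEL=lu - signalled by the affix -fi
check: keksuzefi -> keksizefi
lemma: kek; RANK=ne; GRD=ma; VEL=lu


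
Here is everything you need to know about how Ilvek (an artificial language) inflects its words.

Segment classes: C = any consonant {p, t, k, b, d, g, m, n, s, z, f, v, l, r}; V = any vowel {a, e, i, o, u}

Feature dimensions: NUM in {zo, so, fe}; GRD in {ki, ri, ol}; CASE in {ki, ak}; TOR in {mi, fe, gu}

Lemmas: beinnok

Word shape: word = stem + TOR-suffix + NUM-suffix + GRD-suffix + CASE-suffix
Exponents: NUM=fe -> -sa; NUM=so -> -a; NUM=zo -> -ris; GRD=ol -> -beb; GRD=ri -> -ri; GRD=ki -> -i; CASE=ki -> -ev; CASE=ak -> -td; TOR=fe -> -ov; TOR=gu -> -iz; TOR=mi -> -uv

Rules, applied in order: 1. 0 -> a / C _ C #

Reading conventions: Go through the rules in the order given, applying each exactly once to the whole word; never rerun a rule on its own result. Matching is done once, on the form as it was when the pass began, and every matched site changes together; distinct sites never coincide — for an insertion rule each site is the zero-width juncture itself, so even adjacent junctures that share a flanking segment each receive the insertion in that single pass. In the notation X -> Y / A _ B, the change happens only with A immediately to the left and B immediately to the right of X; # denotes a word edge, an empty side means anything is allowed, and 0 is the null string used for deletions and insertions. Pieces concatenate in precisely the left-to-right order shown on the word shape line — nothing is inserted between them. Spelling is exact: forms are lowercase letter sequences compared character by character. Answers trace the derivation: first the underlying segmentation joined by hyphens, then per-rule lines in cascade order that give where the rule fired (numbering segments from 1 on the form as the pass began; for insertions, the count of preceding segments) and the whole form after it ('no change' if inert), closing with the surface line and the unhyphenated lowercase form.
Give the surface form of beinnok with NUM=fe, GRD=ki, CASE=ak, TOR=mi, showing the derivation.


underlying: beinnok-uv-sa-i-td
1. 0 -> a / C _ C #: inserts after position(s) 13: beinnokuvsaitad
surface: beinnokuvsaitad


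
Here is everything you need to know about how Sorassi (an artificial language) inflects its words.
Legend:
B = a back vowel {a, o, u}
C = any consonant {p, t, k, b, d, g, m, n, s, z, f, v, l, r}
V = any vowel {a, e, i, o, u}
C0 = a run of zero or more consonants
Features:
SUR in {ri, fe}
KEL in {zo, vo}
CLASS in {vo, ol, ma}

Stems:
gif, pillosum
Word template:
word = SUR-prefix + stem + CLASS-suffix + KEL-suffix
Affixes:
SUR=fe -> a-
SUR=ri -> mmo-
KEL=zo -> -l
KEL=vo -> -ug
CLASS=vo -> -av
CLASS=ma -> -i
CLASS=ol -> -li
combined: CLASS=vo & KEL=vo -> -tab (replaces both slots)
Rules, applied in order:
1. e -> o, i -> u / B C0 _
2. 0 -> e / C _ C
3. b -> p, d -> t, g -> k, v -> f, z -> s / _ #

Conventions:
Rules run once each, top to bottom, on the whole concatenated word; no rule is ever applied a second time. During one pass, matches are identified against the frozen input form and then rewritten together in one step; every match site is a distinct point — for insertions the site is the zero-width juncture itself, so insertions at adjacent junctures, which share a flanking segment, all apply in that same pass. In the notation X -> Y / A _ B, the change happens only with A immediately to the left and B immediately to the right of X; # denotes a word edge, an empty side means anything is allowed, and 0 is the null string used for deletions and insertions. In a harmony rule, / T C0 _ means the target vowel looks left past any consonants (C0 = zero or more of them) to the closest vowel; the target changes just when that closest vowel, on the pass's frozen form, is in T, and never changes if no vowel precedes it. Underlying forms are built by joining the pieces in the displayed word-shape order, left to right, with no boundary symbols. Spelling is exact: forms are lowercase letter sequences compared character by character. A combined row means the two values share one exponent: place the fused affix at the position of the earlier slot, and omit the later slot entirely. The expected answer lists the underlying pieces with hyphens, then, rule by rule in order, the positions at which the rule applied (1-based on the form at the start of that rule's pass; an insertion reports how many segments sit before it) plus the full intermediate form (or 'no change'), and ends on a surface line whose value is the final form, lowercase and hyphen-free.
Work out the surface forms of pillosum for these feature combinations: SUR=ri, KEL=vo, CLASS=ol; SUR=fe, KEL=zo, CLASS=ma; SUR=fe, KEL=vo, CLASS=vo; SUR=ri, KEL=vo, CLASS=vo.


cell SUR=ri, KEL=vo, CLASS=ol:
underlying: mmo-pillosum-li-ug
1. e -> o, i -> u / B C0 _: fires at position(s) 5, 13: mmopullosumluug
2. 0 -> e / C _ C: inserts after position(s) 1, 6, 11: memopulelosumeluug
3. b -> p, d -> t, g -> k, v -> f, z -> s / _ #: fires at position(s) 18: memopulelosumeluuk
surface: memopulelosumeluuk

cell SUR=fe, KEL=zo, CLASS=ma:
underlying: a-pillosum-i-l
1. e -> o, i -> u / B C0 _: fires at position(s) 3, 10: apullosumul
2. 0 -> e / C _ C: inserts after position(s) 4: apulelosumul
3. b -> p, d -> t, g -> k, v -> f, z -> s / _ #: no change
surface: apulelosumul

cell SUR=fe, KEL=vo, CLASS=vo:
underlying: a-pillosum-tab
1. e -> o, i -> u / B C0 _: fires at position(s) 3: apullosumtab
2. 0 -> e / C _ C: inserts after position(s) 4, 9: apulelosumetab
3. b -> p, d -> t, g -> k, v -> f, z -> s / _ #: fires at position(s) 14: apulelosumetap
surface: apulelosumetap

cell SUR=ri, KEL=vo, CLASS=vo:
underlying: mmo-pillosum-tab
1. e -> o, i -> u / B C0 _: fires at position(s) 5: mmopullosumtab
2. 0 -> e / C _ C: inserts after position(s) 1, 6, 11: memopulelosumetab
3. b -> p, d -> t, g -> k, v -> f, z -> s / _ #: fires at position(s) 17: memopulelosumetap
surface: memopulelosumetap


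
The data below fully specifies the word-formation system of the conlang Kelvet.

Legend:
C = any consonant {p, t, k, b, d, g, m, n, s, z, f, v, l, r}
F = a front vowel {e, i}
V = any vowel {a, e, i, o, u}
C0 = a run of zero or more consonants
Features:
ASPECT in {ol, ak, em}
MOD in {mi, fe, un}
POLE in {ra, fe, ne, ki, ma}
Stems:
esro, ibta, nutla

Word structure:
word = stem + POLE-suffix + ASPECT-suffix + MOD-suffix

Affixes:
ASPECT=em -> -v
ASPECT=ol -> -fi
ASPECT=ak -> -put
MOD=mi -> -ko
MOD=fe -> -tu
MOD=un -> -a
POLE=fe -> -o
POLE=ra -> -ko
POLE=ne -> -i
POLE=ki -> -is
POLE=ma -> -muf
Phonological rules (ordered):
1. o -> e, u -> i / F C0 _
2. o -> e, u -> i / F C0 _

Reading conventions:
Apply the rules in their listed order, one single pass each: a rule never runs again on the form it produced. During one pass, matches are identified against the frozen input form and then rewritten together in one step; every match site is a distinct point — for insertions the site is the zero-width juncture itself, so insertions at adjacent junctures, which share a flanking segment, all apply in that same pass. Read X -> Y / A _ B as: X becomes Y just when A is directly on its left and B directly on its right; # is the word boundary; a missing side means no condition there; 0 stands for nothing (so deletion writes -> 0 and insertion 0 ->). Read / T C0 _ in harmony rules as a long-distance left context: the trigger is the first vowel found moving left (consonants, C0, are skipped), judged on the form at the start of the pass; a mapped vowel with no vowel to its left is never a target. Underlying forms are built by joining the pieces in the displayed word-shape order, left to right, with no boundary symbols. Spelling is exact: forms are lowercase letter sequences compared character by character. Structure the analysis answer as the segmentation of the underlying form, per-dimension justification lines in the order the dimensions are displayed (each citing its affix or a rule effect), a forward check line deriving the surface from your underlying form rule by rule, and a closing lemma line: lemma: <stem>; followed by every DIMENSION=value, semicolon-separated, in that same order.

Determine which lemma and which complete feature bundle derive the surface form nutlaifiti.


underlying: nutla-i-fi-tu
ASPECT=ol - signalled by the affix -fi
MOD=fe - signalled by the affix -tu
POLE=ne - signalled by the affix -i
check: nutlaifitu -> nutlaifiti -> nutlaifiti
lemma: nutla; ASPECT=ol; MOD=fe; POLE=ne


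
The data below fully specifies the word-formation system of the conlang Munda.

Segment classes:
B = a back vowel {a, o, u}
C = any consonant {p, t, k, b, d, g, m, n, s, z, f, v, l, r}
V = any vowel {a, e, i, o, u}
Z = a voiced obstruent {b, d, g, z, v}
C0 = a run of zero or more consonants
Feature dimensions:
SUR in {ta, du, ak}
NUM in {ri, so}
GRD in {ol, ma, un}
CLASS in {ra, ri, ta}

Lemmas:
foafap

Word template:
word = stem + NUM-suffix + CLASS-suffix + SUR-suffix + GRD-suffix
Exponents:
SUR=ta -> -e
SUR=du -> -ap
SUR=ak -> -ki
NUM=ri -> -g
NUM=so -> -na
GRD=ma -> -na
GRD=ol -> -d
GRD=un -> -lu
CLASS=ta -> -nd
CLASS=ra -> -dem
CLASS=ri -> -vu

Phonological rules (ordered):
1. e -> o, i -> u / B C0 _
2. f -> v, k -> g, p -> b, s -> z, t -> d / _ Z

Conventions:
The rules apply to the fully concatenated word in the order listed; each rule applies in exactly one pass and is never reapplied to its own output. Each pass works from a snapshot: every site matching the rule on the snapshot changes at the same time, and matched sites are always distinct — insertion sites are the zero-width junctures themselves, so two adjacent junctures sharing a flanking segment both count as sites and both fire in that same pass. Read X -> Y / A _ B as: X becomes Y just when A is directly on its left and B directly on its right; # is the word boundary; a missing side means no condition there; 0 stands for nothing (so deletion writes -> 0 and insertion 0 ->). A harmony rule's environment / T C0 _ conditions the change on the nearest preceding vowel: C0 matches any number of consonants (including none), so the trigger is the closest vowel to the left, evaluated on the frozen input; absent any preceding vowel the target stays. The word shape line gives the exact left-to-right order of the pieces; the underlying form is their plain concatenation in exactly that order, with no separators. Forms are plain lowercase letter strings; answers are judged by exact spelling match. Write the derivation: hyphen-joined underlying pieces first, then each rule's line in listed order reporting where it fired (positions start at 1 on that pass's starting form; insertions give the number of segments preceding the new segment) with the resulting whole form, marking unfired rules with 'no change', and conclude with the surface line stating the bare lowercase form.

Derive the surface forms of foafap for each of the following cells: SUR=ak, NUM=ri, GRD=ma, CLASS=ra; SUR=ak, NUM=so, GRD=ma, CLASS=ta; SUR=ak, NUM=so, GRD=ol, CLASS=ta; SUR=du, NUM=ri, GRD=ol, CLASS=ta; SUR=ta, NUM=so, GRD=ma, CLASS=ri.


cell SUR=ak, NUM=ri, GRD=ma, CLASS=ra:
underlying: foafap-g-dem-ki-na
1. e -> o, i -> u / B C0 _: fires at position(s) 9: foafapgdomkina
2. f -> v, k -> g, p -> b, s -> z, t -> d / _ Z: fires at position(s) 6: foafabgdomkina
surface: foafabgdomkina

cell SUR=ak, NUM=so, GRD=ma, CLASS=ta:
underlying: foafap-na-nd-ki-na
1. e -> o, i -> u / B C0 _: fires at position(s) 12: foafapnandkuna
2. f -> v, k -> g, p -> b, s -> z, t -> d / _ Z: no change
surface: foafapnandkuna

cell SUR=ak, NUM=so, GRD=ol, CLASS=ta:
underlying: foafap-na-nd-ki-d
1. e -> o, i -> u / B C0 _: fires at position(s) 12: foafapnandkud
2. f -> v, k -> g, p -> b, s -> z, t -> d / _ Z: no change
surface: foafapnandkud

cell SUR=du, NUM=ri, GRD=ol, CLASS=ta:
underlying: foafap-g-nd-ap-d
1. e -> o, i -> u / B C0 _: no change
2. f -> v, k -> g, p -> b, s -> z, t -> d / _ Z: fires at position(s) 6, 11: foafabgndabd
surface: foafabgndabd

cell SUR=ta, NUM=so, GRD=ma, CLASS=ri:
underlying: foafap-na-vu-e-na
1. e -> o, i -> u / B C0 _: fires at position(s) 11: foafapnavuona
2. f -> v, k -> g, p -> b, s -> z, t -> d / _ Z: no change
surface: foafapnavuona


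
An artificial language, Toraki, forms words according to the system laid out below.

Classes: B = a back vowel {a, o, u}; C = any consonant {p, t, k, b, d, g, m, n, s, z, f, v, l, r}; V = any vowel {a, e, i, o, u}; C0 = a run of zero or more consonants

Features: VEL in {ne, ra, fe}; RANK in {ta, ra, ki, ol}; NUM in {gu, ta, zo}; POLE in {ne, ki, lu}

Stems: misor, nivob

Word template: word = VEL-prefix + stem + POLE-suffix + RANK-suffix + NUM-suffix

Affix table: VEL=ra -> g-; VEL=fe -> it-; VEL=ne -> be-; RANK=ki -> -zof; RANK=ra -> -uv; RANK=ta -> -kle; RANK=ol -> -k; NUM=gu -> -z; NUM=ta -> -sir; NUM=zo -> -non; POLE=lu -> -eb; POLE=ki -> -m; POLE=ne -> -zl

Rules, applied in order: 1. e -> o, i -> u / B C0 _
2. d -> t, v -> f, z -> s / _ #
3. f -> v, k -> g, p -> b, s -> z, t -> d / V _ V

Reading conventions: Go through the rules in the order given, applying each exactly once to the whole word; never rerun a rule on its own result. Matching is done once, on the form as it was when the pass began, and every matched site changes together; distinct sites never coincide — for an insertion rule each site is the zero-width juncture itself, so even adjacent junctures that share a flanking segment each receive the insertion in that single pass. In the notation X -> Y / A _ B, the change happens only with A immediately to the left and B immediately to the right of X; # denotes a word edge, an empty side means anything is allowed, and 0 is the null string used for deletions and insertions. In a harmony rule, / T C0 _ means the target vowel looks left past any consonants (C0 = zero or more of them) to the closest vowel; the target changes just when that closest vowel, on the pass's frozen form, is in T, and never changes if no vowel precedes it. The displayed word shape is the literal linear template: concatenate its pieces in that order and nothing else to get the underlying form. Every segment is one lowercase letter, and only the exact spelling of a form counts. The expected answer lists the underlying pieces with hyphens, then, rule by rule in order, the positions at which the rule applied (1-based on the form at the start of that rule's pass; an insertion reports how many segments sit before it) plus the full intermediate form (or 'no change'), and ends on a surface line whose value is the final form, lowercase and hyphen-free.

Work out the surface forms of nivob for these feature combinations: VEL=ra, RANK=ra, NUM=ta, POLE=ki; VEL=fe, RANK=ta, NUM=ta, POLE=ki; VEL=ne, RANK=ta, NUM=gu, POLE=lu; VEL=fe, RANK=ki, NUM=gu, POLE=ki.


cell VEL=ra, RANK=ra, NUM=ta, POLE=ki:
underlying: g-nivob-m-uv-sir
1. e -> o, i -> u / B C0 _: fires at position(s) 11: gnivobmuvsur
2. d -> t, v -> f, z -> s / _ #: no change
3. f -> v, k -> g, p -> b, s -> z, t -> d / V _ V: no change
surface: gnivobmuvsur

cell VEL=fe, RANK=ta, NUM=ta, POLE=ki:
underlying: it-nivob-m-kle-sir
1. e -> o, i -> u / B C0 _: fires at position(s) 11: itnivobmklosir
2. d -> t, v -> f, z -> s / _ #: no change
3. f -> v, k -> g, p -> b, s -> z, t -> d / V _ V: fires at position(s) 12: itnivobmklozir
surface: itnivobmklozir

cell VEL=ne, RANK=ta, NUM=gu, POLE=lu:
underlying: be-nivob-eb-kle-z
1. e -> o, i -> u / B C0 _: fires at position(s) 8: benivobobklez
2. d -> t, v -> f, z -> s / _ #: fires at position(s) 13: benivobobkles
3. f -> v, k -> g, p -> b, s -> z, t -> d / V _ V: no change
surface: benivobobkles

cell VEL=fe, RANK=ki, NUM=gu, POLE=ki:
underlying: it-nivob-m-zof-z
1. e -> o, i -> u / B C0 _: no change
2. d -> t, v -> f, z -> s / _ #: fires at position(s) 12: itnivobmzofs
3. f -> v, k -> g, p -> b, s -> z, t -> d / V _ V: no change
surface: itnivobmzofs


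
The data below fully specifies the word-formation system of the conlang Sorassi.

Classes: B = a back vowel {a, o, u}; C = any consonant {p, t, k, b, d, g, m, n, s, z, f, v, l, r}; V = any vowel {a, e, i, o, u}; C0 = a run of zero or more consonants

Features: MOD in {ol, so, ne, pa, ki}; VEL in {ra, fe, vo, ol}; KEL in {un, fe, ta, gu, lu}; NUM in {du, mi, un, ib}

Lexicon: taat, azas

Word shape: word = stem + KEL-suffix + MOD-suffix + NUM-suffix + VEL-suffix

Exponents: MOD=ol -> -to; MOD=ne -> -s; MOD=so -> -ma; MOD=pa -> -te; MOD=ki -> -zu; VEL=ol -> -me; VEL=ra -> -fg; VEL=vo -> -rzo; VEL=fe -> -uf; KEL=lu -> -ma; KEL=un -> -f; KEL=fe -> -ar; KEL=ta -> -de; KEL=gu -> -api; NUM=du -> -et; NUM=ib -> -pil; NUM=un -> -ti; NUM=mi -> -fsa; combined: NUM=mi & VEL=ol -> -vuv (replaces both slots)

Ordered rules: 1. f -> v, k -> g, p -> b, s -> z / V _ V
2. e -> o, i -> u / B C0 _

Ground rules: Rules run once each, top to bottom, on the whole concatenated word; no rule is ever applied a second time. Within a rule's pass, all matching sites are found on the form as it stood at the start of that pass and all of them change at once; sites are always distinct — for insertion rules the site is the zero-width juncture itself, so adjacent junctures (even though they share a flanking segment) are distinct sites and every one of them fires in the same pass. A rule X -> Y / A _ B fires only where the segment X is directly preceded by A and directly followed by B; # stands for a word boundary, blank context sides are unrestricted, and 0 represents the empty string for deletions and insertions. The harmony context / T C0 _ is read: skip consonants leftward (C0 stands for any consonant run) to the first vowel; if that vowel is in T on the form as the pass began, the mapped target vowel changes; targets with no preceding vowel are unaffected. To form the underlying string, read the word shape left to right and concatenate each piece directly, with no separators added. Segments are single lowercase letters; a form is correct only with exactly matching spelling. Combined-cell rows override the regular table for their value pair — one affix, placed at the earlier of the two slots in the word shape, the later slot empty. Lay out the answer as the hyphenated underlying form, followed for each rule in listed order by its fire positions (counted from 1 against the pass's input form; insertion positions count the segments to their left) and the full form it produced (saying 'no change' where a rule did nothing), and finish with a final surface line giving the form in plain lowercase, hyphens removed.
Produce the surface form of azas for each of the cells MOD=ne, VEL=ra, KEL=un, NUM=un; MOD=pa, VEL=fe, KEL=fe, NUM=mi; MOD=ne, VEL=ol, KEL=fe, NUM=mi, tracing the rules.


cell MOD=ne, VEL=ra, KEL=un, NUM=un:
underlying: azas-f-s-ti-fg
1. f -> v, k -> g, p -> b, s -> z / V _ V: no change
2. e -> o, i -> u / B C0 _: fires at position(s) 8: azasfstufg
surface: azasfstufg

cell MOD=pa, VEL=fe, KEL=fe, NUM=mi:
underlying: azas-ar-te-fsa-uf
1. f -> v, k -> g, p -> b, s -> z / V _ V: fires at position(s) 4: azazartefsauf
2. e -> o, i -> u / B C0 _: fires at position(s) 8: azazartofsauf
surface: azazartofsauf

cell MOD=ne, VEL=ol, KEL=fe, NUM=mi:
underlying: azas-ar-s-vuv
1. f -> v, k -> g, p -> b, s -> z / V _ V: fires at position(s) 4: azazarsvuv
2. e -> o, i -> u / B C0 _: no change
surface: azazarsvuv


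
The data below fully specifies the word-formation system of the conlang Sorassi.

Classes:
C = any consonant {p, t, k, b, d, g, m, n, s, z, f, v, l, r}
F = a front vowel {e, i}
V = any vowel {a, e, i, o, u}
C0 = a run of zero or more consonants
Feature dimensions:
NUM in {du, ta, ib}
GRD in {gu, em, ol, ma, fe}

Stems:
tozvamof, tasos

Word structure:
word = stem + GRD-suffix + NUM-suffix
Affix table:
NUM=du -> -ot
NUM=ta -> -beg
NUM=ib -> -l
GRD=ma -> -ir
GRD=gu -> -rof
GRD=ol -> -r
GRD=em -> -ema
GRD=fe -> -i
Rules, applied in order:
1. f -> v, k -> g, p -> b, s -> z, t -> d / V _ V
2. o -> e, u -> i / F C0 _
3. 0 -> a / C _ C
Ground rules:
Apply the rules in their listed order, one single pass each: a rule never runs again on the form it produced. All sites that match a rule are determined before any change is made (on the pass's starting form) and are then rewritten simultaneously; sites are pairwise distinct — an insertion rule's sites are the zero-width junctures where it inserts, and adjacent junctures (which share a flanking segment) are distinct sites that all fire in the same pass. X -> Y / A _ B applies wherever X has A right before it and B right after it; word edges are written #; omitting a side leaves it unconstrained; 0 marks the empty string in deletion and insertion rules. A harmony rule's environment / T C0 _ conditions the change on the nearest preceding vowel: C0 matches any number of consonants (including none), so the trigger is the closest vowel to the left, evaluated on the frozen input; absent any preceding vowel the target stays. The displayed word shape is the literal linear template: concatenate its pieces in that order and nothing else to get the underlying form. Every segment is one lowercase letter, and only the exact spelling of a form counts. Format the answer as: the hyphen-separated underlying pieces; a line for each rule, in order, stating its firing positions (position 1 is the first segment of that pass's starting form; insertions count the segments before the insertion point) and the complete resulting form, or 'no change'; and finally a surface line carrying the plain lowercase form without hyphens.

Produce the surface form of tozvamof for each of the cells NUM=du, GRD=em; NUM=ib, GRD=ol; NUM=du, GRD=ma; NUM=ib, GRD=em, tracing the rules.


cell NUM=du, GRD=em:
underlying: tozvamof-ema-ot
1. f -> v, k -> g, p -> b, s -> z, t -> d / V _ V: fires at position(s) 8: tozvamovemaot
2. o -> e, u -> i / F C0 _: no change
3. 0 -> a / C _ C: inserts after position(s) 3: tozavamovemaot
surface: tozavamovemaot

cell NUM=ib, GRD=ol:
underlying: tozvamof-r-l
1. f -> v, k -> g, p -> b, s -> z, t -> d / V _ V: no change
2. o -> e, u -> i / F C0 _: no change
3. 0 -> a / C _ C: inserts after position(s) 3, 8, 9: tozavamofaral
surface: tozavamofaral

cell NUM=du, GRD=ma:
underlying: tozvamof-ir-ot
1. f -> v, k -> g, p -> b, s -> z, t -> d / V _ V: fires at position(s) 8: tozvamovirot
2. o -> e, u -> i / F C0 _: fires at position(s) 11: tozvamoviret
3. 0 -> a / C _ C: inserts after position(s) 3: tozavamoviret
surface: tozavamoviret

cell NUM=ib, GRD=em:
underlying: tozvamof-ema-l
1. f -> v, k -> g, p -> b, s -> z, t -> d / V _ V: fires at position(s) 8: tozvamovemal
2. o -> e, u -> i / F C0 _: no change
3. 0 -> a / C _ C: inserts after position(s) 3: tozavamovemal
surface: tozavamovemal


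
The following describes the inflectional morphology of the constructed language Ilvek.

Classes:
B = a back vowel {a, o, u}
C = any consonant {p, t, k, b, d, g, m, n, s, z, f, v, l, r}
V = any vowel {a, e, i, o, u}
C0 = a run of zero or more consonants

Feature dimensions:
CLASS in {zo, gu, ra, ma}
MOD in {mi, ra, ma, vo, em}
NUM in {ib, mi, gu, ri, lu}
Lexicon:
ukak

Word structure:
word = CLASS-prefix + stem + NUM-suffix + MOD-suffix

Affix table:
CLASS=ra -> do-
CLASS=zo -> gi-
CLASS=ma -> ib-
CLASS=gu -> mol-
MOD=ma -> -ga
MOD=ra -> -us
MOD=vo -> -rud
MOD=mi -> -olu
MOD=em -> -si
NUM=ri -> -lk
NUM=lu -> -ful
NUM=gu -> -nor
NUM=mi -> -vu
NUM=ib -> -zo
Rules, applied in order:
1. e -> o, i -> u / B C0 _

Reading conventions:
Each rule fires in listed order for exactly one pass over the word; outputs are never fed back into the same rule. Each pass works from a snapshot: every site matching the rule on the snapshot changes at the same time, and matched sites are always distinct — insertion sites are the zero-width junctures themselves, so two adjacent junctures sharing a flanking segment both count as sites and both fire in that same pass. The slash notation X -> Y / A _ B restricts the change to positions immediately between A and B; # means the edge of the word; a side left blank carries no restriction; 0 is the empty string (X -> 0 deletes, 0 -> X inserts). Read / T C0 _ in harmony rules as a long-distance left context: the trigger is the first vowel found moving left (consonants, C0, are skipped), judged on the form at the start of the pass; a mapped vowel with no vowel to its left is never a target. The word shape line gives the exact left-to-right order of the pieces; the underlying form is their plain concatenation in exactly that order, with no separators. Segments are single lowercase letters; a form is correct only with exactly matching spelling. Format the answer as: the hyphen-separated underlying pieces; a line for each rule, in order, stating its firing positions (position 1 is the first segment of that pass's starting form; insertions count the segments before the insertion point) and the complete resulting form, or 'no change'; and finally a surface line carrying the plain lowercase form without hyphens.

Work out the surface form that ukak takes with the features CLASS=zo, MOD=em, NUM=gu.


underlying: gi-ukak-nor-si
1. e -> o, i -> u / B C0 _: fires at position(s) 11: giukaknorsu
surface: giukaknorsu


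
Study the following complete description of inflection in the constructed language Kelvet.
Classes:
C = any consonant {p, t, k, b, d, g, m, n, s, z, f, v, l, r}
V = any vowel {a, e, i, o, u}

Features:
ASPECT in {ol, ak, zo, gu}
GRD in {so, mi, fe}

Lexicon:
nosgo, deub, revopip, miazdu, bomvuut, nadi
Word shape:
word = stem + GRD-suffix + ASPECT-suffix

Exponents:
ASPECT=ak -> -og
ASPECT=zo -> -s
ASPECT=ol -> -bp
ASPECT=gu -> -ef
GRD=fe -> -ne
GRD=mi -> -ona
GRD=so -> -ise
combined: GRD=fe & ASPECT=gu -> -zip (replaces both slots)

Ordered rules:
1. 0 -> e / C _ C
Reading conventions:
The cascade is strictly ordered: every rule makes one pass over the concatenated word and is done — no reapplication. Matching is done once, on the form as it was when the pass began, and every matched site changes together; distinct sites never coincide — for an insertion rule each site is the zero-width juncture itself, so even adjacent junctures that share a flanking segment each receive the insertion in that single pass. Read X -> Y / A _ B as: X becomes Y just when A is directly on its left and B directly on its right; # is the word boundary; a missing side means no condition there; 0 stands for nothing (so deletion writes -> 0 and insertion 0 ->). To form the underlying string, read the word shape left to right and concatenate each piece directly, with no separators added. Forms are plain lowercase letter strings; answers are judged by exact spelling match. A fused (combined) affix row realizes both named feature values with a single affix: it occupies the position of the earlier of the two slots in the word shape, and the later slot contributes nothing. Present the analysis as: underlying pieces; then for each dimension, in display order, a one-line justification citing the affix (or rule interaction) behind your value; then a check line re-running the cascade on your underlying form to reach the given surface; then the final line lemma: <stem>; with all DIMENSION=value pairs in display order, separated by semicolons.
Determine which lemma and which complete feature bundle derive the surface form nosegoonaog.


underlying: nosgo-ona-og
ASPECT=ak - signalled by the affix -og
GRD=mi - signalled by the affix -ona
check: nosgoonaog -> nosegoonaog
lemma: nosgo; ASPECT=ak; GRD=mi


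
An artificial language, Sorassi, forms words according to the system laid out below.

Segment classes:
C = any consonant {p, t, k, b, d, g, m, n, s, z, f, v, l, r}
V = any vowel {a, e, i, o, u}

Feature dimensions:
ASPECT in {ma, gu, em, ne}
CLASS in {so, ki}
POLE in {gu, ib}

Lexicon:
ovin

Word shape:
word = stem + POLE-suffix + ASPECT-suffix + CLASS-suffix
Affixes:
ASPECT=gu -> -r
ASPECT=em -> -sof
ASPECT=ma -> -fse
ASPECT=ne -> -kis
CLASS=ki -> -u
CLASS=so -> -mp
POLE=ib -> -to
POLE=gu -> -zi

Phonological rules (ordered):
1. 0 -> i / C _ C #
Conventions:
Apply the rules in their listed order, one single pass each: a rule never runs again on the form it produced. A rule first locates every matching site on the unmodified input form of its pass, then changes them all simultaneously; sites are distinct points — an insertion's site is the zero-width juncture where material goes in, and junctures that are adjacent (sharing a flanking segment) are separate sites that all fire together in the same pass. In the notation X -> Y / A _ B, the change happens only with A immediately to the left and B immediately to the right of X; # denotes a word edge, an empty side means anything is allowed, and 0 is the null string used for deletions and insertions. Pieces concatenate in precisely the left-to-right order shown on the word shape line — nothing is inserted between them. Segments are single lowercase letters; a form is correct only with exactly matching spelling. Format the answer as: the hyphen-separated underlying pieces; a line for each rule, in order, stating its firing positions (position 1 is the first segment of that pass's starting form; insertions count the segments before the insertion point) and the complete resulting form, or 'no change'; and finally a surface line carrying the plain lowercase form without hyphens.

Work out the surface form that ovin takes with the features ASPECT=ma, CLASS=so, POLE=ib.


underlying: ovin-to-fse-mp
1. 0 -> i / C _ C #: inserts after position(s) 10: ovintofsemip
surface: ovintofsemip


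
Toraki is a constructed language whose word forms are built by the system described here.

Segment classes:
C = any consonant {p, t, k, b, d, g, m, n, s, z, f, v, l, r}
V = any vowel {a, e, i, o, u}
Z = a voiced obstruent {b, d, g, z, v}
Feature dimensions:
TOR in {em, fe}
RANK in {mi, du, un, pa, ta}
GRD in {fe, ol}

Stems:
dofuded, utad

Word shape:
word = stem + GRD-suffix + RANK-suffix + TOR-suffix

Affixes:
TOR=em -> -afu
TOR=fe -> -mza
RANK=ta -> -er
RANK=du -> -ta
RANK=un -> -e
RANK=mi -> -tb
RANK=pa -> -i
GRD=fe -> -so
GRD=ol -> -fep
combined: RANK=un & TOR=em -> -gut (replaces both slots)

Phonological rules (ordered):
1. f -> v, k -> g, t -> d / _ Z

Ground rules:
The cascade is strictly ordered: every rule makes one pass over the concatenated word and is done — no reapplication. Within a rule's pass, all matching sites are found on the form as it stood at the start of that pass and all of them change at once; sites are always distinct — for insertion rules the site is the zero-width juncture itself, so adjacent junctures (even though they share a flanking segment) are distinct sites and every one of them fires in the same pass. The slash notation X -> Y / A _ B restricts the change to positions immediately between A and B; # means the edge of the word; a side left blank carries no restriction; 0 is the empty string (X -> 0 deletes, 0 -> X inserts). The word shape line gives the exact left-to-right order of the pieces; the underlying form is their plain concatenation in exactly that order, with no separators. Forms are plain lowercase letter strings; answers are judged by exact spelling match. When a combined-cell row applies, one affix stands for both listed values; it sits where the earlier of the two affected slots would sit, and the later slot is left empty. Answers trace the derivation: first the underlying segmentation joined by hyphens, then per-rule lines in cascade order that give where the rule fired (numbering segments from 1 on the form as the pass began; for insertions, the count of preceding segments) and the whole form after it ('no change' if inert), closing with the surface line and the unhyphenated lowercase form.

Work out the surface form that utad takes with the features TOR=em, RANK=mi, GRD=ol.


underlying: utad-fep-tb-afu
1. f -> v, k -> g, t -> d / _ Z: fires at position(s) 8: utadfepdbafu
surface: utadfepdbafu
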